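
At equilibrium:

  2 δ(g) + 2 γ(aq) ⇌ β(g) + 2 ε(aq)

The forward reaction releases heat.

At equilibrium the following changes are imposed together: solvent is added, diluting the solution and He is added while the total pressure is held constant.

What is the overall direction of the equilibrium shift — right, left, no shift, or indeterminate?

left

Dilution scales every aqueous concentration by the same factor. Δn_aq = 2 − 2 = 0, so Q is unchanged — no shift.
Adding inert gas at constant total pressure expands the volume and lowers every reacting partial pressure. With Δn_gas = 1 − 2 = -1, Q moves away from K toward the side with fewer gas moles, so the system shifts toward the side with more gas moles — to the left.
Only the nonzero effect(s) matter; the net shift is to the left.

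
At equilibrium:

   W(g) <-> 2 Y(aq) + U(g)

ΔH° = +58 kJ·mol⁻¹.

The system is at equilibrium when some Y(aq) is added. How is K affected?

The equilibrium constant depends only on temperature. This perturbation may move the position of equilibrium, but since T is unchanged, K itself is unchanged.

unchanged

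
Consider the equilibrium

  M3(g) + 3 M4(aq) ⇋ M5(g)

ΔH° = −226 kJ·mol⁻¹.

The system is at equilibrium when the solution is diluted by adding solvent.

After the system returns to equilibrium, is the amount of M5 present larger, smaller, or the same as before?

decreases

Dilution lowers every aqueous concentration by the same factor. Δn_aq = 0 − 3 = -3, so the system shifts toward the side with more dissolved moles — to the left.
The net shift is to the left. M5 is a product, so its amount decreases.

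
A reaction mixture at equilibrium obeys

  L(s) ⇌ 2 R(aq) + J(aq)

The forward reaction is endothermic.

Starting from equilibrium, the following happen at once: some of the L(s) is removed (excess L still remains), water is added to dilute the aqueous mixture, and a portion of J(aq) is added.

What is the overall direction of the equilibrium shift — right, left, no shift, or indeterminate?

L is a pure solid; its activity is 1 regardless of amount, so Q is unaffected — no shift from this change.
Dilution lowers every aqueous concentration by the same factor. Δn_aq = 3 − 0 = +3, so the system shifts toward the side with more dissolved moles — to the right.
Adding J (aq), a product, drives the reaction to the left.
The individual effects push in opposite directions; without quantitative information the net direction cannot be determined.

cannot be determined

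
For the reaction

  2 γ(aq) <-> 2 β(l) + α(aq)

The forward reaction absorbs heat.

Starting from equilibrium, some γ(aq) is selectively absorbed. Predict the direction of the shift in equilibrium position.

Removing γ (aq), a reactant, drives the reaction to the left.

left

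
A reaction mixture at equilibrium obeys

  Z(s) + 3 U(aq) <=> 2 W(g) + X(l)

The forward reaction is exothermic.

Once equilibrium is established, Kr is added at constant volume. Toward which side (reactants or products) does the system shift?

At constant volume, adding an inert gas leaves every reacting species' partial pressure unchanged, so Q is unchanged — no shift from this change.

no shift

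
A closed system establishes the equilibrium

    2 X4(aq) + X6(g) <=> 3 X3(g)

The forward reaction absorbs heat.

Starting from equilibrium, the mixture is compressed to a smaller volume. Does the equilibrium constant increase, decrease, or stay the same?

The equilibrium constant depends only on temperature. This perturbation may move the position of equilibrium, but since T is unchanged, K itself is unchanged.

unchanged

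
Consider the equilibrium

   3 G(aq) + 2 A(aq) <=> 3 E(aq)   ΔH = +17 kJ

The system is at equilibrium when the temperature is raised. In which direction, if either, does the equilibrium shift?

right

The forward reaction is endothermic. Raising T favours the endothermic direction — shift to the right.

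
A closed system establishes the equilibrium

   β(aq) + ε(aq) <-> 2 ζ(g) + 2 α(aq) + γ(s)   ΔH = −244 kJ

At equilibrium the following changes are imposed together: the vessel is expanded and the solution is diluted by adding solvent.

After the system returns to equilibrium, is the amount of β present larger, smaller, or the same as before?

Gas moles: reactants 0, products 2 (Δn_gas = +2). Expansion shifts the system toward the side with more moles of gas — to the right.
Dilution scales every aqueous concentration by the same factor. Δn_aq = 2 − 2 = 0, so Q is unchanged — no shift.
The net shift is to the right. β is a reactant, so its amount decreases.

decreases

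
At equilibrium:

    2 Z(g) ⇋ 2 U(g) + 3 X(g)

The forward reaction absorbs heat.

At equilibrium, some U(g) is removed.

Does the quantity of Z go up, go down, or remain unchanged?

decreases

Removing U (g), a product, drives the reaction to the right.
The net shift is to the right. Z is a reactant, so its amount decreases.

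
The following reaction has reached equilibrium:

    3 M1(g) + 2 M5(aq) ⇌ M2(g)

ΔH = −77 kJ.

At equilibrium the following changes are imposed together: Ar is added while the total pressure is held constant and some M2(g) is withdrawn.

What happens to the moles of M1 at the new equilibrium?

Adding inert gas at constant total pressure expands the volume and lowers every reacting partial pressure. With Δn_gas = 1 − 3 = -2, Q moves away from K toward the side with fewer gas moles, so the system shifts toward the side with more gas moles — to the left.
Removing M2 (g), a product, drives the reaction to the right.
The two effects oppose each other, so the net shift — and hence the change in M1 — cannot be determined from the given information.

cannot be determined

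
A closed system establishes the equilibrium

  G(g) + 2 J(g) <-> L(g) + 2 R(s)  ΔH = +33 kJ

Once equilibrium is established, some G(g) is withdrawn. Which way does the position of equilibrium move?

Removing G (g), a reactant, drives the reaction to the left.

left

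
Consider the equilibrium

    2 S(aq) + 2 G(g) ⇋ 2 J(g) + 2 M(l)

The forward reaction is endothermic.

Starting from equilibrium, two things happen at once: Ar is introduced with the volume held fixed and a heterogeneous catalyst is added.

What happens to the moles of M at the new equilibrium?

unchanged

At constant volume, adding an inert gas leaves every reacting species' partial pressure unchanged, so Q is unchanged — no shift from this change.
A catalyst speeds both forward and reverse rates equally; it changes neither Q nor K — no shift from this change.
No net shift occurs, so the amount of M is unchanged.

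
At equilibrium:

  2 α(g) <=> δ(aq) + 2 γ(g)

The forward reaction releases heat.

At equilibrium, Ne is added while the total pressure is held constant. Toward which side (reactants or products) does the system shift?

Adding inert gas at constant total pressure expands the volume, scaling every reacting partial pressure by the same factor. Δn_gas = 2 − 2 = 0, so Q is unchanged — no shift.

no shift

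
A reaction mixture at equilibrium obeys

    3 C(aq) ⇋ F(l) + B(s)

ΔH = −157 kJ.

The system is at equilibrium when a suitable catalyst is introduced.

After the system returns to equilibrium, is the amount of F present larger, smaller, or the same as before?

unchanged

A catalyst speeds both forward and reverse rates equally; it changes neither Q nor K — no shift from this change.
No net shift occurs, so the amount of F is unchanged.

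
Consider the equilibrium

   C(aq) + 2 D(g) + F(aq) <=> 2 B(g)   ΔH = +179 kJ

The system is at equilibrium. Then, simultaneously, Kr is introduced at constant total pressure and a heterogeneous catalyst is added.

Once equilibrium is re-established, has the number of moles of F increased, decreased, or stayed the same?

unchanged

Adding inert gas at constant total pressure expands the volume, scaling every reacting partial pressure by the same factor. Δn_gas = 2 − 2 = 0, so Q is unchanged — no shift.
A catalyst speeds both forward and reverse rates equally; it changes neither Q nor K — no shift from this change.
No net shift occurs, so the amount of F is unchanged.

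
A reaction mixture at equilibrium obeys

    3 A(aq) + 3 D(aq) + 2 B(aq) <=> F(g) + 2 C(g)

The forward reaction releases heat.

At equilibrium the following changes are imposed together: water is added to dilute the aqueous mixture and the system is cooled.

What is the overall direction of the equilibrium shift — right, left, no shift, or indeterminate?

cannot be determined

Dilution lowers every aqueous concentration by the same factor. Δn_aq = 0 − 8 = -8, so the system shifts toward the side with more dissolved moles — to the left.
The forward reaction is exothermic. Lowering T favours the exothermic direction — shift to the right.
The individual effects push in opposite directions; without quantitative information the net direction cannot be determined.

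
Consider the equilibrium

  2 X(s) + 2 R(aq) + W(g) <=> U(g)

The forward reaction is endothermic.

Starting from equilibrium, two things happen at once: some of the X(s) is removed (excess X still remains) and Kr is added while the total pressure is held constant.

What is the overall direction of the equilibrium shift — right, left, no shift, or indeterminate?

no shift

X is a pure solid; its activity is 1 regardless of amount, so Q is unaffected — no shift from this change.
Adding inert gas at constant total pressure expands the volume, scaling every reacting partial pressure by the same factor. Δn_gas = 1 − 1 = 0, so Q is unchanged — no shift.
None of the changes alters Q relative to K, so there is no net shift.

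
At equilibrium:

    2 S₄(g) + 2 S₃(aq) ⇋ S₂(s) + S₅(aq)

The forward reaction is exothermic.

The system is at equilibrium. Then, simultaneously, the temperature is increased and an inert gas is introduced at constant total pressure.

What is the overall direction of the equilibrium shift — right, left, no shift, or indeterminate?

left

The forward reaction is exothermic. Raising T favours the endothermic direction — shift to the left.
Adding inert gas at constant total pressure expands the volume and lowers every reacting partial pressure. With Δn_gas = 0 − 2 = -2, Q moves away from K toward the side with fewer gas moles, so the system shifts toward the side with more gas moles — to the left.
All effects act in the same direction — net shift to the left.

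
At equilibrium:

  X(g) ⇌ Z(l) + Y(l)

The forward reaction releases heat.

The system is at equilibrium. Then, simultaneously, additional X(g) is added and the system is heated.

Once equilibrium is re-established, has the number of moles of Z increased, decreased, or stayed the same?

cannot be determined

Adding X (g), a reactant, drives the reaction to the right.
The forward reaction is exothermic. Raising T favours the endothermic direction — shift to the left.
The two effects oppose each other, so the net shift — and hence the change in Z — cannot be determined from the given information.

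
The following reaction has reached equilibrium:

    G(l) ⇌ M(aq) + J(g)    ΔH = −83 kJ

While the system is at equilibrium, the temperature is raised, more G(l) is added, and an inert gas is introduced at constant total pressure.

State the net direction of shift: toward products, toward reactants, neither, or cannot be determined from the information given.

cannot be determined

The forward reaction is exothermic. Raising T favours the endothermic direction — shift to the left.
G is a pure liquid; its activity is 1 regardless of amount, so Q is unaffected — no shift from this change.
Adding inert gas at constant total pressure expands the volume and lowers every reacting partial pressure. With Δn_gas = 1 − 0 = +1, Q moves away from K toward the side with fewer gas moles, so the system shifts toward the side with more gas moles — to the right.
The individual effects push in opposite directions; without quantitative information the net direction cannot be determined.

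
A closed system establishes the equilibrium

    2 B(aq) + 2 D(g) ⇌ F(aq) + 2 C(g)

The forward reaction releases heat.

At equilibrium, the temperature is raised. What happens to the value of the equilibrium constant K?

K depends on temperature via the van 't Hoff relation. The forward reaction is exothermic, so raising T decreases K.

decreases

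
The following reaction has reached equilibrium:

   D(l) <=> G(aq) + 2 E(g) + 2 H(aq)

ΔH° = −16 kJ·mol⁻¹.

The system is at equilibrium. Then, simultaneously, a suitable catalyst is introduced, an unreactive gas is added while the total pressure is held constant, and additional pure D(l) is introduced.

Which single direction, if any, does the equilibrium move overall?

A catalyst speeds both forward and reverse rates equally; it changes neither Q nor K — no shift from this change.
Adding inert gas at constant total pressure expands the volume and lowers every reacting partial pressure. With Δn_gas = 2 − 0 = +2, Q moves away from K toward the side with fewer gas moles, so the system shifts toward the side with more gas moles — to the right.
D is a pure liquid; its activity is 1 regardless of amount, so Q is unaffected — no shift from this change.
Only the nonzero effect(s) matter; the net shift is to the right.

right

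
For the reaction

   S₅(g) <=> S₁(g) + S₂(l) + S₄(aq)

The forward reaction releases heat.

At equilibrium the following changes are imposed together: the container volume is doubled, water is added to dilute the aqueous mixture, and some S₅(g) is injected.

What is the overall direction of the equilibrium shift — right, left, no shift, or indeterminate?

Gas moles: reactants 1, products 1. Δn_gas = 0, so a volume change leaves Q equal to K — no shift from this change.
Dilution lowers every aqueous concentration by the same factor. Δn_aq = 1 − 0 = +1, so the system shifts toward the side with more dissolved moles — to the right.
Adding S₅ (g), a reactant, drives the reaction to the right.
Only the nonzero effect(s) matter; the net shift is to the right.

right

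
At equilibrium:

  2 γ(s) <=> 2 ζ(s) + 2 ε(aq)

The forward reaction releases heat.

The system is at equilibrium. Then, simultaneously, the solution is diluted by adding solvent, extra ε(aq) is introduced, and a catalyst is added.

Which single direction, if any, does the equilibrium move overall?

cannot be determined

Dilution lowers every aqueous concentration by the same factor. Δn_aq = 2 − 0 = +2, so the system shifts toward the side with more dissolved moles — to the right.
Adding ε (aq), a product, drives the reaction to the left.
A catalyst speeds both forward and reverse rates equally; it changes neither Q nor K — no shift from this change.
The individual effects push in opposite directions; without quantitative information the net direction cannot be determined.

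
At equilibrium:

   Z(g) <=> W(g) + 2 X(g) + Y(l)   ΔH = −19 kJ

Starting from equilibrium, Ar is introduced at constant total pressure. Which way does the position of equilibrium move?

Adding inert gas at constant total pressure expands the volume and lowers every reacting partial pressure. With Δn_gas = 3 − 1 = +2, Q moves away from K toward the side with fewer gas moles, so the system shifts toward the side with more gas moles — to the right.

right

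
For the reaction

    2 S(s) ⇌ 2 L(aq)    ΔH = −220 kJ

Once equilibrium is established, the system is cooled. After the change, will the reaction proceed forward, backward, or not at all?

right

The forward reaction is exothermic. Lowering T favours the exothermic direction — shift to the right.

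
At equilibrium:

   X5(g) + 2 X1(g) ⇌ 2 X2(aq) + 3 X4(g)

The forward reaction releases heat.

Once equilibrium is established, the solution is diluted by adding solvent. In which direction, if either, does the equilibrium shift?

Dilution lowers every aqueous concentration by the same factor. Δn_aq = 2 − 0 = +2, so the system shifts toward the side with more dissolved moles — to the right.

right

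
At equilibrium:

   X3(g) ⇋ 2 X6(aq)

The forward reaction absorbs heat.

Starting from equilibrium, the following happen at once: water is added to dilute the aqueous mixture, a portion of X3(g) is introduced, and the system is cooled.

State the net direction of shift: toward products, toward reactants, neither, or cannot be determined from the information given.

Dilution lowers every aqueous concentration by the same factor. Δn_aq = 2 − 0 = +2, so the system shifts toward the side with more dissolved moles — to the right.
Adding X3 (g), a reactant, drives the reaction to the right.
The forward reaction is endothermic. Lowering T favours the exothermic direction — shift to the left.
The individual effects push in opposite directions; without quantitative information the net direction cannot be determined.

cannot be determined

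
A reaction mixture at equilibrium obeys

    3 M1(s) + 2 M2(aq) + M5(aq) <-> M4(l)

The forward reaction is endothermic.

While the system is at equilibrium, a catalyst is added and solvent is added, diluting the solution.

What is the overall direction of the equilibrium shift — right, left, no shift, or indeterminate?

A catalyst speeds both forward and reverse rates equally; it changes neither Q nor K — no shift from this change.
Dilution lowers every aqueous concentration by the same factor. Δn_aq = 0 − 3 = -3, so the system shifts toward the side with more dissolved moles — to the left.
Only the nonzero effect(s) matter; the net shift is to the left.

left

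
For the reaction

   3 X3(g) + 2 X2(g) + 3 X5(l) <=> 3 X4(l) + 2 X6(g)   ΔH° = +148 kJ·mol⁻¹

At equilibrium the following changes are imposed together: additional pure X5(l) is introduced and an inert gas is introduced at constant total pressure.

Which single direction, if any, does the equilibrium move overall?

X5 is a pure liquid; its activity is 1 regardless of amount, so Q is unaffected — no shift from this change.
Adding inert gas at constant total pressure expands the volume and lowers every reacting partial pressure. With Δn_gas = 2 − 5 = -3, Q moves away from K toward the side with fewer gas moles, so the system shifts toward the side with more gas moles — to the left.
Only the nonzero effect(s) matter; the net shift is to the left.

left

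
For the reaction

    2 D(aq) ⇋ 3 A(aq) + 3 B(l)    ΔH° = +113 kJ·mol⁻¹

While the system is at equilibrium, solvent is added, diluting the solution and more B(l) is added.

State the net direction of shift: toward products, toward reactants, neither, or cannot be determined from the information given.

right

Dilution lowers every aqueous concentration by the same factor. Δn_aq = 3 − 2 = +1, so the system shifts toward the side with more dissolved moles — to the right.
B is a pure liquid; its activity is 1 regardless of amount, so Q is unaffected — no shift from this change.
Only the nonzero effect(s) matter; the net shift is to the right.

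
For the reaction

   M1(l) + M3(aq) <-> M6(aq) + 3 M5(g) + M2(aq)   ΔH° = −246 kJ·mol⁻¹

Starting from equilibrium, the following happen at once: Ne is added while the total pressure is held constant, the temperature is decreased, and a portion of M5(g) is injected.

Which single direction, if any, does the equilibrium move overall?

Adding inert gas at constant total pressure expands the volume and lowers every reacting partial pressure. With Δn_gas = 3 − 0 = +3, Q moves away from K toward the side with fewer gas moles, so the system shifts toward the side with more gas moles — to the right.
The forward reaction is exothermic. Lowering T favours the exothermic direction — shift to the right.
Adding M5 (g), a product, drives the reaction to the left.
The individual effects push in opposite directions; without quantitative information the net direction cannot be determined.

cannot be determined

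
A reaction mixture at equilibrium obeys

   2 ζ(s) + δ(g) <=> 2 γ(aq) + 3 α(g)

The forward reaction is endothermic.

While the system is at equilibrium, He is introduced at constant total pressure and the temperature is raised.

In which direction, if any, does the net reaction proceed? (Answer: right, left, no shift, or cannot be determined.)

Adding inert gas at constant total pressure expands the volume and lowers every reacting partial pressure. With Δn_gas = 3 − 1 = +2, Q moves away from K toward the side with fewer gas moles, so the system shifts toward the side with more gas moles — to the right.
The forward reaction is endothermic. Raising T favours the endothermic direction — shift to the right.
All effects act in the same direction — net shift to the right.

right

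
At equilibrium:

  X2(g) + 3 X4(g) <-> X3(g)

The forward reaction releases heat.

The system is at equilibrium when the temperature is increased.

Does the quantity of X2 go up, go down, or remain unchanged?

increases

The forward reaction is exothermic. Raising T favours the endothermic direction — shift to the left.
The net shift is to the left. X2 is a reactant, so its amount increases.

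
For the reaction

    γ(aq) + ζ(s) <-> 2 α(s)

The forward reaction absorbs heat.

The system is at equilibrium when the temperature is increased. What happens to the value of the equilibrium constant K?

K depends on temperature via the van 't Hoff relation. The forward reaction is endothermic, so raising T increases K.

increases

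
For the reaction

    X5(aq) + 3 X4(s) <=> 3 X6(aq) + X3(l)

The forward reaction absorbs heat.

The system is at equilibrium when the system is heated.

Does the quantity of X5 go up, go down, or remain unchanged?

decreases

The forward reaction is endothermic. Raising T favours the endothermic direction — shift to the right.
The net shift is to the right. X5 is a reactant, so its amount decreases.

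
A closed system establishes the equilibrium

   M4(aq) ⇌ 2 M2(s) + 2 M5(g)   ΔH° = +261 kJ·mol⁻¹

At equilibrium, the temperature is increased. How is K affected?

increases

K depends on temperature via the van 't Hoff relation. The forward reaction is endothermic, so raising T increases K.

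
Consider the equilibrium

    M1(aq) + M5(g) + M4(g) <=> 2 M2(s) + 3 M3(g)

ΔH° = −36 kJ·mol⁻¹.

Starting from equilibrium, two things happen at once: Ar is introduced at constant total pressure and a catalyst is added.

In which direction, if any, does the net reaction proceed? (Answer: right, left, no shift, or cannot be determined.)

Adding inert gas at constant total pressure expands the volume and lowers every reacting partial pressure. With Δn_gas = 3 − 2 = +1, Q moves away from K toward the side with fewer gas moles, so the system shifts toward the side with more gas moles — to the right.
A catalyst speeds both forward and reverse rates equally; it changes neither Q nor K — no shift from this change.
Only the nonzero effect(s) matter; the net shift is to the right.

right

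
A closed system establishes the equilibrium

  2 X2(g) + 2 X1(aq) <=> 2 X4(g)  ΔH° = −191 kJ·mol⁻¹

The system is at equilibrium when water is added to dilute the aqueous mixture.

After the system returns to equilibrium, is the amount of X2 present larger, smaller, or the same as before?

Dilution lowers every aqueous concentration by the same factor. Δn_aq = 0 − 2 = -2, so the system shifts toward the side with more dissolved moles — to the left.
The net shift is to the left. X2 is a reactant, so its amount increases.

increases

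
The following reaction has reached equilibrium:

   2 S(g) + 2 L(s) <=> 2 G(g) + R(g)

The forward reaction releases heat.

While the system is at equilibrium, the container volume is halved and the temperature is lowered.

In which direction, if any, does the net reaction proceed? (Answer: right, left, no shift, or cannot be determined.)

Gas moles: reactants 2, products 3 (Δn_gas = +1). Compression shifts the system toward the side with fewer moles of gas — to the left.
The forward reaction is exothermic. Lowering T favours the exothermic direction — shift to the right.
The individual effects push in opposite directions; without quantitative information the net direction cannot be determined.

cannot be determined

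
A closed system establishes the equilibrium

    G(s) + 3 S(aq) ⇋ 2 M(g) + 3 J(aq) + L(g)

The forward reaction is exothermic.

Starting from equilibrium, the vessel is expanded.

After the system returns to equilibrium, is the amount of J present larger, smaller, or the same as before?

increases

Gas moles: reactants 0, products 3 (Δn_gas = +3). Expansion shifts the system toward the side with more moles of gas — to the right.
The net shift is to the right. J is a product, so its amount increases.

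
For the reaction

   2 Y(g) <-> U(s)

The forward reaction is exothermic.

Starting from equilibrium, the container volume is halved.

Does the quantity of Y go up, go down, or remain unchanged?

Gas moles: reactants 2, products 0 (Δn_gas = -2). Compression shifts the system toward the side with fewer moles of gas — to the right.
The net shift is to the right. Y is a reactant, so its amount decreases.

decreases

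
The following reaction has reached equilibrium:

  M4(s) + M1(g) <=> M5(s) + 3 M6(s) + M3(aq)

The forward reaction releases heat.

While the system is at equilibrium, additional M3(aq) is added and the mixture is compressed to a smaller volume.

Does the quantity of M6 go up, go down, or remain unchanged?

Adding M3 (aq), a product, drives the reaction to the left.
Gas moles: reactants 1, products 0 (Δn_gas = -1). Compression shifts the system toward the side with fewer moles of gas — to the right.
The two effects oppose each other, so the net shift — and hence the change in M6 — cannot be determined from the given information.

cannot be determined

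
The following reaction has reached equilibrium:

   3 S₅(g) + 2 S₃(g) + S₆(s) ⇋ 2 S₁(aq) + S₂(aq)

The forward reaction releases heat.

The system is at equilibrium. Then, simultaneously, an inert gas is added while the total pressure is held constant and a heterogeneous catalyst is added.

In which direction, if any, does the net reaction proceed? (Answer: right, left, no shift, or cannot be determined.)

left

Adding inert gas at constant total pressure expands the volume and lowers every reacting partial pressure. With Δn_gas = 0 − 5 = -5, Q moves away from K toward the side with fewer gas moles, so the system shifts toward the side with more gas moles — to the left.
A catalyst speeds both forward and reverse rates equally; it changes neither Q nor K — no shift from this change.
Only the nonzero effect(s) matter; the net shift is to the left.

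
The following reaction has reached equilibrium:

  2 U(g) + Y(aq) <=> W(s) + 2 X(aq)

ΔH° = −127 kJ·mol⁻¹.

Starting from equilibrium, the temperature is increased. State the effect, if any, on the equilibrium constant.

K depends on temperature via the van 't Hoff relation. The forward reaction is exothermic, so raising T decreases K.

decreases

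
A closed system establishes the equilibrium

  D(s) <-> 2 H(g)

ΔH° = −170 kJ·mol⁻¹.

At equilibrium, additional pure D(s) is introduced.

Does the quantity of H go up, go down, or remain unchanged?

D is a pure solid; its activity is 1 regardless of amount, so Q is unaffected — no shift from this change.
No net shift occurs, so the amount of H is unchanged.

unchanged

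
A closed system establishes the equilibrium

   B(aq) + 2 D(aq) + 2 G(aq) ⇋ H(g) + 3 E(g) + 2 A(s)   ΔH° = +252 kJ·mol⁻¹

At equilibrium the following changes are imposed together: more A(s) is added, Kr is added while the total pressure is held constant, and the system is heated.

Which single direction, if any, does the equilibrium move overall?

A is a pure solid; its activity is 1 regardless of amount, so Q is unaffected — no shift from this change.
Adding inert gas at constant total pressure expands the volume and lowers every reacting partial pressure. With Δn_gas = 4 − 0 = +4, Q moves away from K toward the side with fewer gas moles, so the system shifts toward the side with more gas moles — to the right.
The forward reaction is endothermic. Raising T favours the endothermic direction — shift to the right.
Only the nonzero effect(s) matter; the net shift is to the right.

right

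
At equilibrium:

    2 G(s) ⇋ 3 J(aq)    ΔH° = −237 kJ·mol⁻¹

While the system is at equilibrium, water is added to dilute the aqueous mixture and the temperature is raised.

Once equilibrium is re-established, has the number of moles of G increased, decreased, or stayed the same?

Dilution lowers every aqueous concentration by the same factor. Δn_aq = 3 − 0 = +3, so the system shifts toward the side with more dissolved moles — to the right.
The forward reaction is exothermic. Raising T favours the endothermic direction — shift to the left.
The two effects oppose each other, so the net shift — and hence the change in G — cannot be determined from the given information.

cannot be determined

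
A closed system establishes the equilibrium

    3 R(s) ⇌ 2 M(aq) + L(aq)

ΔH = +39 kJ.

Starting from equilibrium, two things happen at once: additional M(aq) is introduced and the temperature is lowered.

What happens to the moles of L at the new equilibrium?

decreases

Adding M (aq), a product, drives the reaction to the left.
The forward reaction is endothermic. Lowering T favours the exothermic direction — shift to the left.
The net shift is to the left. L is a product, so its amount decreases.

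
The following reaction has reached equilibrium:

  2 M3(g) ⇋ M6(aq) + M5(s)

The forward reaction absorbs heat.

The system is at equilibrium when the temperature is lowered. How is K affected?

K depends on temperature via the van 't Hoff relation. The forward reaction is endothermic, so lowering T decreases K.

decreases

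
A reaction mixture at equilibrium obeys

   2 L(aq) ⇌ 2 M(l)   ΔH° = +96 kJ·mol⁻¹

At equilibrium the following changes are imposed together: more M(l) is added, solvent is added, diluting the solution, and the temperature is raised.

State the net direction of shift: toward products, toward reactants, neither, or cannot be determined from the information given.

M is a pure liquid; its activity is 1 regardless of amount, so Q is unaffected — no shift from this change.
Dilution lowers every aqueous concentration by the same factor. Δn_aq = 0 − 2 = -2, so the system shifts toward the side with more dissolved moles — to the left.
The forward reaction is endothermic. Raising T favours the endothermic direction — shift to the right.
The individual effects push in opposite directions; without quantitative information the net direction cannot be determined.

cannot be determined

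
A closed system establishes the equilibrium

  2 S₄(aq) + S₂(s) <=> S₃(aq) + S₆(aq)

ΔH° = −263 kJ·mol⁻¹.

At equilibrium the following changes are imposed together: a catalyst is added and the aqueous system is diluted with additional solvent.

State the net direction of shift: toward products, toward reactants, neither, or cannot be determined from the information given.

A catalyst speeds both forward and reverse rates equally; it changes neither Q nor K — no shift from this change.
Dilution scales every aqueous concentration by the same factor. Δn_aq = 2 − 2 = 0, so Q is unchanged — no shift.
None of the changes alters Q relative to K, so there is no net shift.

no shift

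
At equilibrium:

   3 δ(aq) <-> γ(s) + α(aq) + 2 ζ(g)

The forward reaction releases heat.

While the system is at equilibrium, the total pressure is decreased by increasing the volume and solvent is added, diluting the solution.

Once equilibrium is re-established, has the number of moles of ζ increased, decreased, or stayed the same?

Gas moles: reactants 0, products 2 (Δn_gas = +2). Expansion shifts the system toward the side with more moles of gas — to the right.
Dilution lowers every aqueous concentration by the same factor. Δn_aq = 1 − 3 = -2, so the system shifts toward the side with more dissolved moles — to the left.
The two effects oppose each other, so the net shift — and hence the change in ζ — cannot be determined from the given information.

cannot be determined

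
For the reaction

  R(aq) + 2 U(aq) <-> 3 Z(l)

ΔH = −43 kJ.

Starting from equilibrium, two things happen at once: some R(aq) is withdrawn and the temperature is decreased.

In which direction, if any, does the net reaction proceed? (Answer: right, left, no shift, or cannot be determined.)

cannot be determined

Removing R (aq), a reactant, drives the reaction to the left.
The forward reaction is exothermic. Lowering T favours the exothermic direction — shift to the right.
The individual effects push in opposite directions; without quantitative information the net direction cannot be determined.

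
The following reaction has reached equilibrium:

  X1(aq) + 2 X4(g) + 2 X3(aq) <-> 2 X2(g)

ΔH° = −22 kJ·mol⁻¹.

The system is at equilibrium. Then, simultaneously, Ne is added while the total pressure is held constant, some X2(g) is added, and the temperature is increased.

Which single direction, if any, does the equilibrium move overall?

Adding inert gas at constant total pressure expands the volume, scaling every reacting partial pressure by the same factor. Δn_gas = 2 − 2 = 0, so Q is unchanged — no shift.
Adding X2 (g), a product, drives the reaction to the left.
The forward reaction is exothermic. Raising T favours the endothermic direction — shift to the left.
Only the nonzero effect(s) matter; the net shift is to the left.

left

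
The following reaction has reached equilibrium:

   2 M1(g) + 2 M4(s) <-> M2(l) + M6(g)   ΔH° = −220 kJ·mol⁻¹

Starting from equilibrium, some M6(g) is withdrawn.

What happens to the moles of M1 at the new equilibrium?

decreases

Removing M6 (g), a product, drives the reaction to the right.
The net shift is to the right. M1 is a reactant, so its amount decreases.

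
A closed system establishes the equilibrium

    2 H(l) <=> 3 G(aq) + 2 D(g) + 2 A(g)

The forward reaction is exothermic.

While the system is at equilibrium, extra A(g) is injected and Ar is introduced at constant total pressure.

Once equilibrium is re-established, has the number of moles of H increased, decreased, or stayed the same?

Adding A (g), a product, drives the reaction to the left.
Adding inert gas at constant total pressure expands the volume and lowers every reacting partial pressure. With Δn_gas = 4 − 0 = +4, Q moves away from K toward the side with fewer gas moles, so the system shifts toward the side with more gas moles — to the right.
The two effects oppose each other, so the net shift — and hence the change in H — cannot be determined from the given information.

cannot be determined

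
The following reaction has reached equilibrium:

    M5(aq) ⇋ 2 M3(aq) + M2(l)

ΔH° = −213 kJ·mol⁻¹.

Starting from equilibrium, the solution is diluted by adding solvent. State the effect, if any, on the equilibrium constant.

unchanged

The equilibrium constant depends only on temperature. This perturbation may move the position of equilibrium, but since T is unchanged, K itself is unchanged.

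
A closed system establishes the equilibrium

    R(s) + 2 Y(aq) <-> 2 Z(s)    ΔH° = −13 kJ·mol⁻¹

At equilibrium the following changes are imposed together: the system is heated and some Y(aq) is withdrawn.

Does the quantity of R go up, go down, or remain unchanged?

The forward reaction is exothermic. Raising T favours the endothermic direction — shift to the left.
Removing Y (aq), a reactant, drives the reaction to the left.
The net shift is to the left. R is a reactant, so its amount increases.

increases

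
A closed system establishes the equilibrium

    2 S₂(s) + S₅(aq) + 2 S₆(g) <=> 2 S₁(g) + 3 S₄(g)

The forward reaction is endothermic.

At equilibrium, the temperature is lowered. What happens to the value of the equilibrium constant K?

decreases

K depends on temperature via the van 't Hoff relation. The forward reaction is endothermic, so lowering T decreases K.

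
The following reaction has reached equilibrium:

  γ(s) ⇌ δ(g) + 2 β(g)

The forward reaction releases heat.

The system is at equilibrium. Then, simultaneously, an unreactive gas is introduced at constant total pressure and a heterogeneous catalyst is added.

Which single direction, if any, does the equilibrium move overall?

Adding inert gas at constant total pressure expands the volume and lowers every reacting partial pressure. With Δn_gas = 3 − 0 = +3, Q moves away from K toward the side with fewer gas moles, so the system shifts toward the side with more gas moles — to the right.
A catalyst speeds both forward and reverse rates equally; it changes neither Q nor K — no shift from this change.
Only the nonzero effect(s) matter; the net shift is to the right.

right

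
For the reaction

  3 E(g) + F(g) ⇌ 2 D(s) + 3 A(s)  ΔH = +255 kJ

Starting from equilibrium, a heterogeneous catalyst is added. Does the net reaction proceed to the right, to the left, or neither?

A catalyst speeds both forward and reverse rates equally; it changes neither Q nor K — no shift from this change.

no shift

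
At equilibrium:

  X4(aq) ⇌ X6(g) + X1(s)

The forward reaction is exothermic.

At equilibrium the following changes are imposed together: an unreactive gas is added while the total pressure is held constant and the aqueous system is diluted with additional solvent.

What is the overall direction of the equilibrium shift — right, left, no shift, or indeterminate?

Adding inert gas at constant total pressure expands the volume and lowers every reacting partial pressure. With Δn_gas = 1 − 0 = +1, Q moves away from K toward the side with fewer gas moles, so the system shifts toward the side with more gas moles — to the right.
Dilution lowers every aqueous concentration by the same factor. Δn_aq = 0 − 1 = -1, so the system shifts toward the side with more dissolved moles — to the left.
The individual effects push in opposite directions; without quantitative information the net direction cannot be determined.

cannot be determined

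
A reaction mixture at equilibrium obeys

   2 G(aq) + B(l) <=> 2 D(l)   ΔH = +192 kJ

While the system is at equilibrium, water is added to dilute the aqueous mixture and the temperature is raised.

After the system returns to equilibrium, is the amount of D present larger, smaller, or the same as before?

cannot be determined

Dilution lowers every aqueous concentration by the same factor. Δn_aq = 0 − 2 = -2, so the system shifts toward the side with more dissolved moles — to the left.
The forward reaction is endothermic. Raising T favours the endothermic direction — shift to the right.
The two effects oppose each other, so the net shift — and hence the change in D — cannot be determined from the given information.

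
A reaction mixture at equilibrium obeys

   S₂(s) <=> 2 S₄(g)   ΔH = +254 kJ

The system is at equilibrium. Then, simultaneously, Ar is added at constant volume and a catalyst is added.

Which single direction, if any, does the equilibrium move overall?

no shift

At constant volume, adding an inert gas leaves every reacting species' partial pressure unchanged, so Q is unchanged — no shift from this change.
A catalyst speeds both forward and reverse rates equally; it changes neither Q nor K — no shift from this change.
None of the changes alters Q relative to K, so there is no net shift.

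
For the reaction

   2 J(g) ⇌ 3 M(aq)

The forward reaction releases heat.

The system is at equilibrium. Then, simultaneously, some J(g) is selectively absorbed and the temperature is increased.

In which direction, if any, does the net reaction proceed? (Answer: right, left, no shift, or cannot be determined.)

Removing J (g), a reactant, drives the reaction to the left.
The forward reaction is exothermic. Raising T favours the endothermic direction — shift to the left.
All effects act in the same direction — net shift to the left.

left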